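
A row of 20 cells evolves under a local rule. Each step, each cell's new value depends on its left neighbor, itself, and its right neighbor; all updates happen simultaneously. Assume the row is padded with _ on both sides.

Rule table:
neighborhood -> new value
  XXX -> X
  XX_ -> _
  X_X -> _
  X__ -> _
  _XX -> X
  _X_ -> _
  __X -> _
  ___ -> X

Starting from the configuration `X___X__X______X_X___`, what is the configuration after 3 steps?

__X_XXX__XX___XX____

step 1: __X______XXXX_____XX
step 2: X___XXXX_XXX__XXX_X_
step 3: __X_XXX__XX___XX____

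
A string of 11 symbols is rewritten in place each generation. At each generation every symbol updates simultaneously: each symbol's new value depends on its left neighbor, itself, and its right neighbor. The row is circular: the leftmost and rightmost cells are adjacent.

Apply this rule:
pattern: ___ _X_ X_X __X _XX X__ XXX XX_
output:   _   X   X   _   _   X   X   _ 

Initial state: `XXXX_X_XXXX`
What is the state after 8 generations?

X_X_XXXXXXX

XXX_XXX_XXX
XX_X_X_X_XX
X_XXXXXXX_X
_X_XXXXX_X_
_XX_XXX_XXX
X__X_X_X_X_
XX_XXXXXXXX
X_X_XXXXXXX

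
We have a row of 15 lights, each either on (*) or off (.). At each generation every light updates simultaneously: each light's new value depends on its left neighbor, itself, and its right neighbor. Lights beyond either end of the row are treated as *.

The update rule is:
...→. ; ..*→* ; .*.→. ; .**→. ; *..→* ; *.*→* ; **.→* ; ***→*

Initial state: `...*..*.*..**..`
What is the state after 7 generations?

*******.*.**.*.

*.*.**.*.**.***
**.*.**.*.**.**
***.*.**.*.**.*
****.*.**.*.**.
*****.*.**.*.**
******.*.**.*.*
*******.*.**.*.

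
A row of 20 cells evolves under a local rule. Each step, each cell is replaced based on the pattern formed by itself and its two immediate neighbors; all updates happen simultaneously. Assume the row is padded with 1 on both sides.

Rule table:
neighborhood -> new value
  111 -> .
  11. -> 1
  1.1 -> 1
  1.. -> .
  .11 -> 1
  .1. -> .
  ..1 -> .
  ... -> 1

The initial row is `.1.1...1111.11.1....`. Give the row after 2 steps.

11....1...1...1..111

1.1..1.1..11111..11.
11....1...1...1..111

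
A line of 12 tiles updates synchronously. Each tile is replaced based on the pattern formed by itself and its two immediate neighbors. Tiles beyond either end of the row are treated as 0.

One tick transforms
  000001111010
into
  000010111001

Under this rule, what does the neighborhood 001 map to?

At position 4 the neighborhood is 001; the next row has 1 there.

1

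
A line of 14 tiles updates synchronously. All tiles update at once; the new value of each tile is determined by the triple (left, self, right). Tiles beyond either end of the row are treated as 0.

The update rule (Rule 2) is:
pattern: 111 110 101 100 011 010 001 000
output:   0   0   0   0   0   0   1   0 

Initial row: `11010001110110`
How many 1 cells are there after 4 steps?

1

step 1: 00000010000000
step 2: 00000100000000
step 3: 00001000000000
step 4: 00010000000000
count of 1: 1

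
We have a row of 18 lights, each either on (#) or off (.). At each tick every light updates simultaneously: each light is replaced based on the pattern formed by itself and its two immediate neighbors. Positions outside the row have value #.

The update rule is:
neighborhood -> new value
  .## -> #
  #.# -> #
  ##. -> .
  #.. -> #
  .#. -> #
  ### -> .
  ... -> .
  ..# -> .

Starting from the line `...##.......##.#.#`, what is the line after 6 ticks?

.#..#.#####.###.##

#..#.#......#.####
.#.####.....###...
####...#....#..#..
....#..##...##.##.
#...##.#.#..#.##.#
.#..#.#####.###.##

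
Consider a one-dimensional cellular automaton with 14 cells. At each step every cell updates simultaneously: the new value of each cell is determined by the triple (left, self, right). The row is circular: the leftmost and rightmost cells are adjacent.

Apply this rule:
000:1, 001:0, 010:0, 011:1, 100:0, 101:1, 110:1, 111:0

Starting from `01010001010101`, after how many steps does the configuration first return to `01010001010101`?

14

10100100101010
01000000010101
10011111001010
00010001000101
01000100010010
00010001000000
11000100011111
01010001010000
00100100100111
00000000000101
01111111110010
01000000010000
00011111000111
01010001010101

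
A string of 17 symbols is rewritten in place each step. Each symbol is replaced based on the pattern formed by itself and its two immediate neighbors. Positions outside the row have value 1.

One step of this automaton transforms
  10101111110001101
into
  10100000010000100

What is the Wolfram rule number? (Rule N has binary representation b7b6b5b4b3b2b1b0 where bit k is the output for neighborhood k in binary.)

position 5: 111 → 0  (bit 7 = 0)
position 0: 110 → 1  (bit 6 = 1)
position 1: 101 → 0  (bit 5 = 0)
position 10: 100 → 0  (bit 4 = 0)
position 4: 011 → 0  (bit 3 = 0)
position 2: 010 → 1  (bit 2 = 1)
position 12: 001 → 0  (bit 1 = 0)
position 11: 000 → 0  (bit 0 = 0)
bits b7..b0 = 01000100 = 68

68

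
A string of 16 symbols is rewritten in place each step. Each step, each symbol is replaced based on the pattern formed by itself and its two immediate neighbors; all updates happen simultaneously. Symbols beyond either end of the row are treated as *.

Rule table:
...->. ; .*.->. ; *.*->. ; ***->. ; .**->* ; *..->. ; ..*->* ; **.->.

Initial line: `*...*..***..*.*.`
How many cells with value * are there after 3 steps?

6

...*..**...*....
..*..**...*....*
.*..**...*....**
count of *: 6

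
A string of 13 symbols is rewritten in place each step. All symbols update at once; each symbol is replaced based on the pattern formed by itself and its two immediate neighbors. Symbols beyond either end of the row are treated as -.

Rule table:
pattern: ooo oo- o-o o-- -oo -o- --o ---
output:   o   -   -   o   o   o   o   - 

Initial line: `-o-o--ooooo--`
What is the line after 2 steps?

oo-ooooooo-o-
o--oooooo--oo

o--oooooo--oo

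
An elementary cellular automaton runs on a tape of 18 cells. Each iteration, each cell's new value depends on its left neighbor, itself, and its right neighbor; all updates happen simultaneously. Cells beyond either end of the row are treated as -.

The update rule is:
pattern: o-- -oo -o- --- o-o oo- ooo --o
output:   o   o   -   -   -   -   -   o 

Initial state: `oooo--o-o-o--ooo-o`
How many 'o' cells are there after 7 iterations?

6

o---oo-----ooo----
-o-oo-o---oo--o---
o--o---o-oo-oo-o--
-oo-o-o--o--o---o-
oo-----oo-oo-o-o-o
o-o---oo--o-------
---o-oo-oo-o------
count of o: 6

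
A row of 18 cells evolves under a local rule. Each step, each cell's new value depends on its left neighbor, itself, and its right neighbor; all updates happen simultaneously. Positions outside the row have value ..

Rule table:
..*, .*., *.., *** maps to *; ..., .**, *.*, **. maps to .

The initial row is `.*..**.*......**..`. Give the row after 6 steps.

....*......*.**.**

****...**....*..*.
.**.*.*..*..******
*...*.******.****.
**.**..****...**.*
.....**.**.*.*...*
....*......*.**.**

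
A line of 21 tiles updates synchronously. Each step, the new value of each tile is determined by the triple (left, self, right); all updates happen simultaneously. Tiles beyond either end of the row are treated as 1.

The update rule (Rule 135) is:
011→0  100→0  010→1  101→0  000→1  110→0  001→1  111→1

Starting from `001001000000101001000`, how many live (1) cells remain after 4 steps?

011011011111101011011
000000001111001000001
011111110110011011110
001111100000100001100
count of 1: 8

8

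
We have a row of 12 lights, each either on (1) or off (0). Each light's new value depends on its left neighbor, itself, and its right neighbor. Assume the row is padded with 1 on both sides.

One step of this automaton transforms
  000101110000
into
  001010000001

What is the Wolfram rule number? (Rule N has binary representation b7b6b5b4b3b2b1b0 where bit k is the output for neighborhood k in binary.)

position 6: 111 → 0  (bit 7 = 0)
position 7: 110 → 0  (bit 6 = 0)
position 4: 101 → 1  (bit 5 = 1)
position 0: 100 → 0  (bit 4 = 0)
position 5: 011 → 0  (bit 3 = 0)
position 3: 010 → 0  (bit 2 = 0)
position 2: 001 → 1  (bit 1 = 1)
position 1: 000 → 0  (bit 0 = 0)
bits b7..b0 = 00100010 = 34

34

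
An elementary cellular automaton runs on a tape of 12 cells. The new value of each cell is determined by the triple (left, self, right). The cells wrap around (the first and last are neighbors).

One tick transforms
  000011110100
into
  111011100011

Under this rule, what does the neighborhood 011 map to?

1

At position 4 the neighborhood is 011; the next row has 1 there.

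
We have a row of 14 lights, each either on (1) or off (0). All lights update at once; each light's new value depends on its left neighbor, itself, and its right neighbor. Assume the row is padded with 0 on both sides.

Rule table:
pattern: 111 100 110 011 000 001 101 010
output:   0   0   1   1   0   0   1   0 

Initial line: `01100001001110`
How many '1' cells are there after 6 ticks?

2

tick 1: 01100000001010
tick 2: 01100000000100
tick 3: 01100000000000
tick 4: 01100000000000  (fixed point — unchanged through tick 6)
count of 1: 2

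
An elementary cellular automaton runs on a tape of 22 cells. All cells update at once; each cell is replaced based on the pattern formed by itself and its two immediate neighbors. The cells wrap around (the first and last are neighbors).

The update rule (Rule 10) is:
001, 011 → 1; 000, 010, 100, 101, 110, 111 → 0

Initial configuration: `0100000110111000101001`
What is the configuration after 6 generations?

0110010000100001000000

0000001100100001000010
0000011001000010000100
0000110010000100001000
0001100100001000010000
0011001000010000100000
0110010000100001000000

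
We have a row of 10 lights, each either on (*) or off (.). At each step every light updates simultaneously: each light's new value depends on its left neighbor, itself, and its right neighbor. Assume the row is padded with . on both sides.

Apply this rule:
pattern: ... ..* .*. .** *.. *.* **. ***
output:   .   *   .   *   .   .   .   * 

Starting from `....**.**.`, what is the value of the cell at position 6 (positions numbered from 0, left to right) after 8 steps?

.

...**..*..
..**..*...
.**..*....
**..*.....
*..*......
..*.......
.*........
*.........
position 6 holds .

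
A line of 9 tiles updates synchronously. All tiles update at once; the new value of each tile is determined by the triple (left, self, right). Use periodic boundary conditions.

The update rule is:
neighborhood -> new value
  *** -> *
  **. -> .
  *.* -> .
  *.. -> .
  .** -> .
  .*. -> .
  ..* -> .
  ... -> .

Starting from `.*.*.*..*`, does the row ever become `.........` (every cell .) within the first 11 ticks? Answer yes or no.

yes

tick 1: .........
all cells are . at tick 1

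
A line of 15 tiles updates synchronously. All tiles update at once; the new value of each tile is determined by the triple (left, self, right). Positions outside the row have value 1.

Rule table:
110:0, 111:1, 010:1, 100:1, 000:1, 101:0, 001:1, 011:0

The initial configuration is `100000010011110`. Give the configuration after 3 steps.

step 1: 011111111101100
step 2: 001111111000011
step 3: 110111110111101

110111110111101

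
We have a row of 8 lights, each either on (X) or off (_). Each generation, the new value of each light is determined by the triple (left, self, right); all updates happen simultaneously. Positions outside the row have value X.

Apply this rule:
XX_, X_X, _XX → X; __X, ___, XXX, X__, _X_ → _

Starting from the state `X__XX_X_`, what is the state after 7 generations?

generation 1: X__XXX_X
generation 2: X__X_XXX
generation 3: X___XX__
generation 4: X___XX__  (fixed point — unchanged through generation 7)

X___XX__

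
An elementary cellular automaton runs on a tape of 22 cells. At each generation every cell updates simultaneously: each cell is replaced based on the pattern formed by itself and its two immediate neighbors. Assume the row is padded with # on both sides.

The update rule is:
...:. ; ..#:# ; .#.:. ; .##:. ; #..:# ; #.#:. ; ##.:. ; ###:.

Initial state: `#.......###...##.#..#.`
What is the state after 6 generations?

.#.....#...#.#....##..
..#...#.#.#...#..#..##
##.#.#.....#.#.##.##..
......#...#.........##
#....#.#.#.#.......#..
.#..#.......#.....#.##

.#..#.......#.....#.##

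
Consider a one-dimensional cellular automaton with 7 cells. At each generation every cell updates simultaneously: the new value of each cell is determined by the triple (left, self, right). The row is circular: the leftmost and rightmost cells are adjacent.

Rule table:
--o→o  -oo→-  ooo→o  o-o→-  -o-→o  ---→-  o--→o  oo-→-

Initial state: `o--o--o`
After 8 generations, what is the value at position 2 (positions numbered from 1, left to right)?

generation 1: -ooooo-
generation 2: o-ooo-o
generation 3: ---o---
generation 4: --ooo--
generation 5: -o-o-o-
generation 6: oo-o-oo
generation 7: o--o--o  (repeats generation 0; period 7)
generation 8: -ooooo-
position 2 holds o

o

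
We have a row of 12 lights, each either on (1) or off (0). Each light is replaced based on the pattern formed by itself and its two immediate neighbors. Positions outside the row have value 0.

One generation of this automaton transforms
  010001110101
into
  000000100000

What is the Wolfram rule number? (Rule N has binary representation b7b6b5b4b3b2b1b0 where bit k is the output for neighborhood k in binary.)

128

position 6: 111 → 1  (bit 7 = 1)
position 7: 110 → 0  (bit 6 = 0)
position 8: 101 → 0  (bit 5 = 0)
position 2: 100 → 0  (bit 4 = 0)
position 5: 011 → 0  (bit 3 = 0)
position 1: 010 → 0  (bit 2 = 0)
position 0: 001 → 0  (bit 1 = 0)
position 3: 000 → 0  (bit 0 = 0)
bits b7..b0 = 10000000 = 128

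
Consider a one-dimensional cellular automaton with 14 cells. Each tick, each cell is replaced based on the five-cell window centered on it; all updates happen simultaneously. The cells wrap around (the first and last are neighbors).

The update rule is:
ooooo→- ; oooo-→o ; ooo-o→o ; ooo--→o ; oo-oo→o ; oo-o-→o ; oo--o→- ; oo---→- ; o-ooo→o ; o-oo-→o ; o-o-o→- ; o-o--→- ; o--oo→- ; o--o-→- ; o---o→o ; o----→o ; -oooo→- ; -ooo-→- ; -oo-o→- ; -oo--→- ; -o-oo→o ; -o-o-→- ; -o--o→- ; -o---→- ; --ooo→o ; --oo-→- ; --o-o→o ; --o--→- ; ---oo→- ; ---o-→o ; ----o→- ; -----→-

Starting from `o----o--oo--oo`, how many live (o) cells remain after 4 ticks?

o-o-o-------o-
------o----oo-
o----o--o-----
--o-o-----o--o
count of o: 4

4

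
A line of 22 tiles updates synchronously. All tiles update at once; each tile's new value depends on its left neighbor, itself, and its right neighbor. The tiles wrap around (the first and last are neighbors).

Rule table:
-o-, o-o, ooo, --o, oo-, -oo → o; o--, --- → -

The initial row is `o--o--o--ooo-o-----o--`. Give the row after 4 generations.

generation 1: o-oo-oo-oooooo----oo-o
generation 2: oooooooooooooo---ooooo
generation 3: oooooooooooooo--oooooo
generation 4: oooooooooooooo-ooooooo

oooooooooooooo-ooooooo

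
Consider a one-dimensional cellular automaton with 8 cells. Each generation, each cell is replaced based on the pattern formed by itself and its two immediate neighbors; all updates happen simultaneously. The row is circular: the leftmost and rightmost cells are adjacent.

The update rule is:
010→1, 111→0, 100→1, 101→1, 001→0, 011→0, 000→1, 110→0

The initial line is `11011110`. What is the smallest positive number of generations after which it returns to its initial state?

00100001
10111101
01000010
01111011
10000100
11110110
00001001
11101101
00010010
11011011
00100100
10110111
01001000
01101111
10010000
11011110

16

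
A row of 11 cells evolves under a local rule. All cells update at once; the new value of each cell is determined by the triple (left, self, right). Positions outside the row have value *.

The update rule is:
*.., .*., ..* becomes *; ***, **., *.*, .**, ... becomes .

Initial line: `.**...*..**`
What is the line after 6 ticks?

...*.****..
*.**.....**
....*...*..
*..***.****
.**........
...*......*

...*......*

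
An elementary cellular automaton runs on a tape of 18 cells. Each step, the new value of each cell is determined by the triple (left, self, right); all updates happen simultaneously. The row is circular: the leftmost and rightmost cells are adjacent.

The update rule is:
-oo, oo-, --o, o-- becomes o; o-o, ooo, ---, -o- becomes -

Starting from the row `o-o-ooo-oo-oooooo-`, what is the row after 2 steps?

step 1: ----o-o-oo-o----o-
step 2: ---o----oo--o--o-o

---o----oo--o--o-o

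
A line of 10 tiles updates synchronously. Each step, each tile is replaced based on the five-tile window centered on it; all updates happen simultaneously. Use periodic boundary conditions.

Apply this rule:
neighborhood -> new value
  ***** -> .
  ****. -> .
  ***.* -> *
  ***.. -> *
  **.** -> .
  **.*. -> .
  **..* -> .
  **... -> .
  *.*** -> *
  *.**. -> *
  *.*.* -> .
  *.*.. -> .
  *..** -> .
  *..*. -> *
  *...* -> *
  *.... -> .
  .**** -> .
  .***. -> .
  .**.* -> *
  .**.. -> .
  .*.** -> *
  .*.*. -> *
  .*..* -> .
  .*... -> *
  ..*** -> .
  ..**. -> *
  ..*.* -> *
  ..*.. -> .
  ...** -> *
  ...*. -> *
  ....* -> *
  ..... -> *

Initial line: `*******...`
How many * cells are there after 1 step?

3

......*.**
count of *: 3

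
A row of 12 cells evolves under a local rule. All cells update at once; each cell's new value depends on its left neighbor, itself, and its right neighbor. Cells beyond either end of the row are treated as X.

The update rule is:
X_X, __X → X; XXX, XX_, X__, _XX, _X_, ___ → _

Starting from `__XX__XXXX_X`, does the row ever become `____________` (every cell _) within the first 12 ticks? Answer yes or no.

_X___X____X_
X___X____X_X
___X____X_X_
__X____X_X_X
_X____X_X_X_
X____X_X_X_X
____X_X_X_X_
___X_X_X_X_X
__X_X_X_X_X_
_X_X_X_X_X_X
X_X_X_X_X_X_
_X_X_X_X_X_X
tick 12 is _X_X_X_X_X_X, still not uniform _

no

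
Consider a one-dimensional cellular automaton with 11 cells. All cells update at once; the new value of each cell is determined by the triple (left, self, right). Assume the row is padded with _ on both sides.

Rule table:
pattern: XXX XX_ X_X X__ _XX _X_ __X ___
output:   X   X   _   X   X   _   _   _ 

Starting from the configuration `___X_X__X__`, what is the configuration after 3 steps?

________X__

______X__X_
_______X__X
________X__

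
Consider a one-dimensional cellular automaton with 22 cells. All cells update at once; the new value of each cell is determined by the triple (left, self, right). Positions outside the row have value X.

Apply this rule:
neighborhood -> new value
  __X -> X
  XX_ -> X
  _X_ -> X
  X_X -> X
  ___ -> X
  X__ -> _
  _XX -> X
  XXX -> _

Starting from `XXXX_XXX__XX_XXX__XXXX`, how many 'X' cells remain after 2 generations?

16

___XXX_X_XXXXX_X_XX___
_XXX_XXXXX___XXXXXX_XX
count of X: 16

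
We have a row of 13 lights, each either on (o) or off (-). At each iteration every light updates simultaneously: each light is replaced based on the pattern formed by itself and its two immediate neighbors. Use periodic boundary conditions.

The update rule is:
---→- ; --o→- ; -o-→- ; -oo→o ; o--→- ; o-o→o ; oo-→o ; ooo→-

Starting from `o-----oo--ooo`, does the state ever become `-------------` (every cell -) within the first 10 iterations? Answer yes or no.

no

iteration 1: o-----oo--o--
iteration 2: ------oo-----
iteration 3: ------oo-----  (fixed point — unchanged through iteration 10)
iteration 10 is ------oo-----, still not uniform -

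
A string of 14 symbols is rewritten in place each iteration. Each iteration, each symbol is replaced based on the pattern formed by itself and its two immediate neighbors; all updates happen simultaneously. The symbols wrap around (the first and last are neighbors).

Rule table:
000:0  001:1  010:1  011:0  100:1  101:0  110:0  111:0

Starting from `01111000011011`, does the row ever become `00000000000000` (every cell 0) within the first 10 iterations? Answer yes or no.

yes

00000100100000
00001111110000
00010000001000
00111000011100
01000100100010
11101111110111
00000000000000
all cells are 0 at iteration 7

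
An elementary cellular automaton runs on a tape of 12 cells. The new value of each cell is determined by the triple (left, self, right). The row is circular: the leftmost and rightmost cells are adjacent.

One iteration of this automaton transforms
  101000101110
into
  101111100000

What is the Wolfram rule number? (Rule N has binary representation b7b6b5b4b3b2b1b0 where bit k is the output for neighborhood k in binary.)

position 9: 111 → 0  (bit 7 = 0)
position 10: 110 → 0  (bit 6 = 0)
position 1: 101 → 0  (bit 5 = 0)
position 3: 100 → 1  (bit 4 = 1)
position 8: 011 → 0  (bit 3 = 0)
position 0: 010 → 1  (bit 2 = 1)
position 5: 001 → 1  (bit 1 = 1)
position 4: 000 → 1  (bit 0 = 1)
bits b7..b0 = 00010111 = 23

23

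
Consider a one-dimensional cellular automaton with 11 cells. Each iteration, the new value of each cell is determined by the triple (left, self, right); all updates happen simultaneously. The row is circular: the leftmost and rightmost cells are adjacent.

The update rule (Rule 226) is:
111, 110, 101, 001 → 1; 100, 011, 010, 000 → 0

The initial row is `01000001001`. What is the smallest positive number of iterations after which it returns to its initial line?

11

10000010010
00000100101
00001001010
00010010100
00100101000
01001010000
10010100000
00101000001
01010000010
10100000100
01000001001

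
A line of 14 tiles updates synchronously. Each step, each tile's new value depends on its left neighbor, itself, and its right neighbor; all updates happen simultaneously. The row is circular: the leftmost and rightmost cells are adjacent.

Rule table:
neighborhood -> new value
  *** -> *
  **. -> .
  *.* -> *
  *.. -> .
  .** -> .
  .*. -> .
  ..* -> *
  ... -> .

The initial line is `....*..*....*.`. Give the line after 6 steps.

step 1: ...*..*....*..
step 2: ..*..*....*...
step 3: .*..*....*....
step 4: *..*....*.....
step 5: ..*....*.....*
step 6: .*....*.....*.

.*....*.....*.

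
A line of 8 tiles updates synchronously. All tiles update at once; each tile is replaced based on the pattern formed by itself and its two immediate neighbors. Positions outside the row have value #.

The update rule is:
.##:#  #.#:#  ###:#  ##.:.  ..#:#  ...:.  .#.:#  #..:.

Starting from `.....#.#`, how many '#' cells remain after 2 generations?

....####
...#####
count of #: 5

5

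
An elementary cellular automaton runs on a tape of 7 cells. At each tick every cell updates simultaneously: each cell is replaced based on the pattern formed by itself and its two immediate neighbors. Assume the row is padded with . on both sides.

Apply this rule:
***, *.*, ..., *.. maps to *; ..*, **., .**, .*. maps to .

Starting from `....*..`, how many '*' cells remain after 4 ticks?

***..**
.*.*...
..*.***
*..*.*.
count of *: 3

3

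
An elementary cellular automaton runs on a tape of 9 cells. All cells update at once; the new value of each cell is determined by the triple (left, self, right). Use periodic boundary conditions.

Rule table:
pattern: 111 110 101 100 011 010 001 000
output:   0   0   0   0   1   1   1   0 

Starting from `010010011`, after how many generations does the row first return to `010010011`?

18

010110110
110100100
100101101
001101001
011001011
010011010
110110010
100100110
101101100
101001001
001011011
011010010
110010110
100110100
101100101
001001101
011011001
010010011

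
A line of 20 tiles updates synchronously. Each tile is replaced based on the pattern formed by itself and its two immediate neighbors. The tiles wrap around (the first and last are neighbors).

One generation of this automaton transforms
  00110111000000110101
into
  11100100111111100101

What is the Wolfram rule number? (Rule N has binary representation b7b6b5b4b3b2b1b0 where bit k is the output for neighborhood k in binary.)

31

position 6: 111 → 0  (bit 7 = 0)
position 3: 110 → 0  (bit 6 = 0)
position 4: 101 → 0  (bit 5 = 0)
position 0: 100 → 1  (bit 4 = 1)
position 2: 011 → 1  (bit 3 = 1)
position 17: 010 → 1  (bit 2 = 1)
position 1: 001 → 1  (bit 1 = 1)
position 9: 000 → 1  (bit 0 = 1)
bits b7..b0 = 00011111 = 31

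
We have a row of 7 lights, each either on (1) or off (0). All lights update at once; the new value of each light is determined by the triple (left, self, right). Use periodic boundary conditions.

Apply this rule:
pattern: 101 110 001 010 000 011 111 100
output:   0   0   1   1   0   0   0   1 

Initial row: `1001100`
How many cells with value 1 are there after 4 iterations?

iteration 1: 1110011
iteration 2: 0001100
iteration 3: 0010010
iteration 4: 0111111
count of 1: 6

6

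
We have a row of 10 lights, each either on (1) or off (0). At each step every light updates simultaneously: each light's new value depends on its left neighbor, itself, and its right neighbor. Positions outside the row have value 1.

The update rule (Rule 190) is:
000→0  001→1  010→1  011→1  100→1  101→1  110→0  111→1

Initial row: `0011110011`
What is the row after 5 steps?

1111101111
1111011111
1110111111
1101111111
1011111111

1011111111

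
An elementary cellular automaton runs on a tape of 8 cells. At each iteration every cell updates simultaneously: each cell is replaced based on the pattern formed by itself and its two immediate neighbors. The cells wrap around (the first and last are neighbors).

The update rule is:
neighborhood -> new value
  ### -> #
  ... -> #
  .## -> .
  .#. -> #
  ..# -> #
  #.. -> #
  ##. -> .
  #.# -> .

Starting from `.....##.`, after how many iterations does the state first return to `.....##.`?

#####..#
####.##.
.##.....
#..#####
.##.####
.....##.

6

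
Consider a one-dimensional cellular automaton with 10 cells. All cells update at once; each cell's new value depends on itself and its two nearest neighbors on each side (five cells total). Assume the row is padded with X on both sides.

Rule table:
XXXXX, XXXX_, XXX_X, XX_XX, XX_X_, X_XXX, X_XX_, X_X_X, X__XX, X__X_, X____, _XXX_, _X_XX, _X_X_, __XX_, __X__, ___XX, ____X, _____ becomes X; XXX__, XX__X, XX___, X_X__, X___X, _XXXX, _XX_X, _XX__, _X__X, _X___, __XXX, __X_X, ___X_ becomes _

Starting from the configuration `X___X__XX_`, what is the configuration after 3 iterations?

XX__XX_XX_

iteration 1: ____X_XX_X
iteration 2: _XX__XX_XX
iteration 3: XX__XX_XX_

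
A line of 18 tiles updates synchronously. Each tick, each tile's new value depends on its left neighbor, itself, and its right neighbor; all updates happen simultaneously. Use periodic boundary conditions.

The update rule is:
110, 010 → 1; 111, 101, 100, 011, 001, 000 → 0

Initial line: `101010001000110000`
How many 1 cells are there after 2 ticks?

101010001000010000
101010001000010000
count of 1: 5

5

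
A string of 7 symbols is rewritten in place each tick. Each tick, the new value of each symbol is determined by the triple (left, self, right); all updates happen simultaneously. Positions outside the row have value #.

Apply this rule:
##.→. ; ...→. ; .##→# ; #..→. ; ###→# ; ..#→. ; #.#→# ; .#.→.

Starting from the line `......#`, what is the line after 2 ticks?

tick 1: ......#  (fixed point — unchanged through tick 2)

......#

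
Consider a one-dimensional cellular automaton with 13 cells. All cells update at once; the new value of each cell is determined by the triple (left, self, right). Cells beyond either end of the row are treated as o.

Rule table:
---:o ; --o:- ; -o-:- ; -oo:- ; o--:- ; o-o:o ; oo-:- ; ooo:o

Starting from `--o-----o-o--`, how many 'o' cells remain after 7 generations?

5

----ooo--o---
-oo--o-----o-
o------ooo--o
--oooo--o----
---oo-----oo-
-o----ooo---o
o--oo--o--o--
count of o: 5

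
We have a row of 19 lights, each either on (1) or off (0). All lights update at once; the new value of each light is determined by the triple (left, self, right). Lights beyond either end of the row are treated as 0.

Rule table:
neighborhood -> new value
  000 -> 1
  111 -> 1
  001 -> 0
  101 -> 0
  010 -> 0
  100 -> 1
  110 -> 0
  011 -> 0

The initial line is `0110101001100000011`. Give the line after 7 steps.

step 1: 0000000100011111000
step 2: 1111110011001110111
step 3: 0111101000100100010
step 4: 0011000110010011001
step 5: 1000110001001000100
step 6: 0110001100100110011
step 7: 0001100010010001000

0001100010010001000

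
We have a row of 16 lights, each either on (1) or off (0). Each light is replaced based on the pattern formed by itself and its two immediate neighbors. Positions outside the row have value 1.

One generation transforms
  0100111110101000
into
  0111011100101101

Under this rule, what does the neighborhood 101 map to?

At position 0 the neighborhood is 101; the next row has 0 there.

0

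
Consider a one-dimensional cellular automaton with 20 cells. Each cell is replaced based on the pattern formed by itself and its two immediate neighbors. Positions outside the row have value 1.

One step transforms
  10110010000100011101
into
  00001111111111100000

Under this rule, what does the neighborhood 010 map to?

At position 6 the neighborhood is 010; the next row has 1 there.

1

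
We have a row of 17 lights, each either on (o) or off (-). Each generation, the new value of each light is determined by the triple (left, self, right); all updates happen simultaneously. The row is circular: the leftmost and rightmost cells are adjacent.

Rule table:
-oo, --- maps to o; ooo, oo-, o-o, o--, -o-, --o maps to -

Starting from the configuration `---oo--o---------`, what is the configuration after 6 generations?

---------ooo-o---

oo-o-----oooooooo
-----ooo-o-------
oooo-o-----oooooo
-------ooo-o-----
oooooo-o-----oooo
---------ooo-o---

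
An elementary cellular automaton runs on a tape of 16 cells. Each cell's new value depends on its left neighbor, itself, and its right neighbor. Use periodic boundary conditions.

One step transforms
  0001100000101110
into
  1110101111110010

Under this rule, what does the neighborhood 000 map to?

At position 0 the neighborhood is 000; the next row has 1 there.

1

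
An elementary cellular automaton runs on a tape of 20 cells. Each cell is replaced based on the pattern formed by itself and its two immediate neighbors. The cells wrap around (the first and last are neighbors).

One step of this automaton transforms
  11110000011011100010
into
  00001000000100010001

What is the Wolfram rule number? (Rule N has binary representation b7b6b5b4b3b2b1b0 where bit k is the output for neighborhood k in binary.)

position 1: 111 → 0  (bit 7 = 0)
position 3: 110 → 0  (bit 6 = 0)
position 11: 101 → 1  (bit 5 = 1)
position 4: 100 → 1  (bit 4 = 1)
position 0: 011 → 0  (bit 3 = 0)
position 18: 010 → 0  (bit 2 = 0)
position 8: 001 → 0  (bit 1 = 0)
position 5: 000 → 0  (bit 0 = 0)
bits b7..b0 = 00110000 = 48

48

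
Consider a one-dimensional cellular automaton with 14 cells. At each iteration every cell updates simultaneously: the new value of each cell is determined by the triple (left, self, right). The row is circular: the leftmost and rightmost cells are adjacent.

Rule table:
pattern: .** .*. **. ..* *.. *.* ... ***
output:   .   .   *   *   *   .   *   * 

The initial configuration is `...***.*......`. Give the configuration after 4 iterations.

***.**..******
***..***.*****
*****.**..****
*****..***.***

*****..***.***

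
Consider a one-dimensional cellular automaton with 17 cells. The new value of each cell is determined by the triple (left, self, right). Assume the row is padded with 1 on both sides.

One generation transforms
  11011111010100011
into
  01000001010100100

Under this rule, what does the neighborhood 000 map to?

At position 13 the neighborhood is 000; the next row has 0 there.

0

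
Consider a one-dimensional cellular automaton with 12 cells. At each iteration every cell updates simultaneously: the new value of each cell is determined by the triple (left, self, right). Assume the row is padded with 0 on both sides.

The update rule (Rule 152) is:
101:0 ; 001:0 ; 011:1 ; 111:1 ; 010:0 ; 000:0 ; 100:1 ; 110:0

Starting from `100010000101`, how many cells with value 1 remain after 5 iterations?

2

010001000000
001000100000
000100010000
000010001000
000001000100
count of 1: 2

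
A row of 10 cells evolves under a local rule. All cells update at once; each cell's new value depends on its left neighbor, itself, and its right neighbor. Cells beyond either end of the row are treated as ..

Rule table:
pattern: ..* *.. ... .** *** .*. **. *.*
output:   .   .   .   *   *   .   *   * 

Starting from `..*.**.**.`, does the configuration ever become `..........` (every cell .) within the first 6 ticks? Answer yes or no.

...******.
...******.  (fixed point — unchanged through tick 6)
tick 6 is ...******., still not uniform .

no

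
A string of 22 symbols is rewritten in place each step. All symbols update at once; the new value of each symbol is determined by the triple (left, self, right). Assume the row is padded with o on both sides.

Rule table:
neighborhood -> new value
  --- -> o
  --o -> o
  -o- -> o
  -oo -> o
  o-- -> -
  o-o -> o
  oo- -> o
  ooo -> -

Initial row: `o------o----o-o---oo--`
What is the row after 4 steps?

-oooo--ooooo--oooooo-o

step 1: o-oooooo-oooooo-oooo-o
step 2: ooo----ooo----ooo--ooo
step 3: --o-oooo-o-oooo-o-oo--
step 4: -oooo--ooooo--oooooo-o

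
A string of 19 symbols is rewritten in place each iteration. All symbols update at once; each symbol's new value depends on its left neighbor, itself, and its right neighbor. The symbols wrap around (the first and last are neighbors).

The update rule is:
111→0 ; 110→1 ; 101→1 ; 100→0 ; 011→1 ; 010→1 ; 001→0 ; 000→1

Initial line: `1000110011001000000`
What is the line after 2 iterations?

1111110011001110011

1010110011001011110
1111110011001110011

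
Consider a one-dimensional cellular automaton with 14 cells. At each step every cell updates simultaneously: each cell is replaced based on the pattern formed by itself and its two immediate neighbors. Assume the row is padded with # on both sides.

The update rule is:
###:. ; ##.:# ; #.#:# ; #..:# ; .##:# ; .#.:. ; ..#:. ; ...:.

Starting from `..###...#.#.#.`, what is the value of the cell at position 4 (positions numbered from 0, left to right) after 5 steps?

#

#.#.##...#.#.#
##.####...#.##
.###..##...##.
##.##.###..###
.######.##.#..
position 4 holds #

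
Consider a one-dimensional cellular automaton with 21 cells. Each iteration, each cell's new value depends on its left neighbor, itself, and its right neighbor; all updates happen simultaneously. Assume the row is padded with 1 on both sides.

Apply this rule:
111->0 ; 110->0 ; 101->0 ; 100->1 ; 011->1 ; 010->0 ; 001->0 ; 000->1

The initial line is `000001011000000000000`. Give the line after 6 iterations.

000001111101000000000

111100010111111111110
000011000100000000000
111010110011111111110
000000101010000000000
111110000001111111110
000001111101000000000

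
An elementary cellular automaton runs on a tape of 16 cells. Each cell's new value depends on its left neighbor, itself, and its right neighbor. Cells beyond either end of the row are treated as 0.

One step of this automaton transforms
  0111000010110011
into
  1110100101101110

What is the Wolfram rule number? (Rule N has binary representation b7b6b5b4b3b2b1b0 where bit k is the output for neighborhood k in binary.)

position 2: 111 → 1  (bit 7 = 1)
position 3: 110 → 0  (bit 6 = 0)
position 9: 101 → 1  (bit 5 = 1)
position 4: 100 → 1  (bit 4 = 1)
position 1: 011 → 1  (bit 3 = 1)
position 8: 010 → 0  (bit 2 = 0)
position 0: 001 → 1  (bit 1 = 1)
position 5: 000 → 0  (bit 0 = 0)
bits b7..b0 = 10111010 = 186

186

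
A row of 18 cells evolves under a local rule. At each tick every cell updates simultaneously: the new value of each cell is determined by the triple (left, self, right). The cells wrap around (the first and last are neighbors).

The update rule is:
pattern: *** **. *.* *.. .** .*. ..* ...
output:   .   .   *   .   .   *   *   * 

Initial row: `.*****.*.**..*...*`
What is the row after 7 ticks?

****.....***...**.

tick 1: *.....***...**.***
tick 2: ..****....**..*...
tick 3: **.....***...**.**
tick 4: ...****....**..*..
tick 5: ***.....***...**.*
tick 6: ....****....**..*.
tick 7: ****.....***...**.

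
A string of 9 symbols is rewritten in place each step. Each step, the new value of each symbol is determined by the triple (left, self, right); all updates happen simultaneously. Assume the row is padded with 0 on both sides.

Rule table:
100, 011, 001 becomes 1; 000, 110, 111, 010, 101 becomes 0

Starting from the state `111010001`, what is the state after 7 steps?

010100000

step 1: 100001010
step 2: 010010001
step 3: 101101010
step 4: 001000001
step 5: 010100010
step 6: 100010101
step 7: 010100000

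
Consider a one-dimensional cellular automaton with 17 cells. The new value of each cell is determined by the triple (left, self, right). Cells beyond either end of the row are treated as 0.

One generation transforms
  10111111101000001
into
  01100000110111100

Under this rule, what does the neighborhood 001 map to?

At position 15 the neighborhood is 001; the next row has 0 there.

0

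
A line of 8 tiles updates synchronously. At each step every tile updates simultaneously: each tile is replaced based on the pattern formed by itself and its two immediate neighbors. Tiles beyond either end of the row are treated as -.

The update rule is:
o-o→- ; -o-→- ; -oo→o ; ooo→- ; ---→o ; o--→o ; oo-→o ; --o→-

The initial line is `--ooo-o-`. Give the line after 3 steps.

oooo--oo

step 1: o-o-o--o
step 2: -----o--
step 3: oooo--oo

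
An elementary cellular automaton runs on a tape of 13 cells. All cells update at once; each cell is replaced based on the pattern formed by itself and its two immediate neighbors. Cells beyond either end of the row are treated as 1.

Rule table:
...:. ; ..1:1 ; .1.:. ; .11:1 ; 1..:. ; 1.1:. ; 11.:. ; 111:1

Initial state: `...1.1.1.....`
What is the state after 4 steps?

..1.........1
.1.........11
..........111
.........1111

.........1111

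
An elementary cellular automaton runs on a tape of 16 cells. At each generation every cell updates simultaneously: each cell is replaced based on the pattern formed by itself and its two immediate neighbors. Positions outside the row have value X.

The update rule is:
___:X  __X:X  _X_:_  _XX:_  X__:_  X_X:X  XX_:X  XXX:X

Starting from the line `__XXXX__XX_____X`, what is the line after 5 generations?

XXXX_X_XXX_X_X_X

_X_XXX_X_X_XXXX_
X_X_XXX_X_X_XXXX
XX_X_XXX_X_X_XXX
XXX_X_XXX_X_X_XX
XXXX_X_XXX_X_X_X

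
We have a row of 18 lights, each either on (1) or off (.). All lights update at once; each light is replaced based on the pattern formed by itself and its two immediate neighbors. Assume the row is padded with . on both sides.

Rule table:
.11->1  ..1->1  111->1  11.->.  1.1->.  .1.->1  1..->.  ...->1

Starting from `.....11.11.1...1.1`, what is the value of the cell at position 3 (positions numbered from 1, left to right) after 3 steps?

111111..1..1.111.1
11111..11.11.11..1
1111..11..1..1..11
position 3 holds 1

1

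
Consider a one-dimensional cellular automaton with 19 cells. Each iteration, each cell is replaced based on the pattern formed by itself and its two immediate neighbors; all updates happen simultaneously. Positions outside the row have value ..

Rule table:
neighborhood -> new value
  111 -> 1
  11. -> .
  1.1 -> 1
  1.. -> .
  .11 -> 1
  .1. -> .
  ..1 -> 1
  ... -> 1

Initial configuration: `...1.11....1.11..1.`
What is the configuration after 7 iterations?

111.11..111.11..1..
11.11..111.11..1..1
1.11..111.11..1..1.
.11..111.11..1..1..
11..111.11..1..1..1
1..111.11..1..1..1.
..111.11..1..1..1..

..111.11..1..1..1..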